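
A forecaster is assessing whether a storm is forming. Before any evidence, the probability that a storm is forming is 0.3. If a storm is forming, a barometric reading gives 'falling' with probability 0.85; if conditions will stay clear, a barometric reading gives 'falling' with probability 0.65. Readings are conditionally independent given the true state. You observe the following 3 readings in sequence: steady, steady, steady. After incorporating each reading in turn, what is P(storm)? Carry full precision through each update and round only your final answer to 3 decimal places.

0.033

After 'steady': P(storm) = 0.15·0.3000 / (0.15·0.3000 + 0.35·0.7000) ≈ 0.1552
After 'steady': P(storm) = 0.15·0.1552 / (0.15·0.1552 + 0.35·0.8448) ≈ 0.0730
After 'steady': P(storm) = 0.15·0.0730 / (0.15·0.0730 + 0.35·0.9270) ≈ 0.0326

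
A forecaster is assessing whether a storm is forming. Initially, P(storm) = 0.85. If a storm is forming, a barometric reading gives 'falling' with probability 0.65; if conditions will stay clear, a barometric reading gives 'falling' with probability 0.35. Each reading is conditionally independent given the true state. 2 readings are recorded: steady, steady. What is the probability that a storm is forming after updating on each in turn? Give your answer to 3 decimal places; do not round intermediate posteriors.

0.622

Apply Bayes' rule sequentially, carrying P(storm) forward.
After 'steady': P(storm) = 0.35·0.8500 / (0.35·0.8500 + 0.65·0.1500) ≈ 0.7532
After 'steady': P(storm) = 0.35·0.7532 / (0.35·0.7532 + 0.65·0.2468) ≈ 0.6216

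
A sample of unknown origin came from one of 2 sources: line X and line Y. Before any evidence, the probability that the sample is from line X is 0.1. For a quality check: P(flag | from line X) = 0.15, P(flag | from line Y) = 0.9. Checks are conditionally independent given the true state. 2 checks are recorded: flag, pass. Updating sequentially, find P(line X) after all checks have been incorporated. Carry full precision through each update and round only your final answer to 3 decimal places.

After 'flag': P(line X) = 0.15·0.1000 / (0.15·0.1000 + 0.9·0.9000) ≈ 0.0182
After 'pass': P(line X) = 0.85·0.0182 / (0.85·0.0182 + 0.1·0.9818) ≈ 0.1360

0.136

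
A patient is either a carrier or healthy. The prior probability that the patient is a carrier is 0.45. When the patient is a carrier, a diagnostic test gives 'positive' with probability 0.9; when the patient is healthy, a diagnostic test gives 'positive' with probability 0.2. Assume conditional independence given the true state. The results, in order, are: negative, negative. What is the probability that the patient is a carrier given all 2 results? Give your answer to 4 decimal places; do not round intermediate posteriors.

After 'negative': P(carrier) = 0.1·0.4500 / (0.1·0.4500 + 0.8·0.5500) ≈ 0.0928
After 'negative': P(carrier) = 0.1·0.0928 / (0.1·0.0928 + 0.8·0.9072) ≈ 0.0126

0.0126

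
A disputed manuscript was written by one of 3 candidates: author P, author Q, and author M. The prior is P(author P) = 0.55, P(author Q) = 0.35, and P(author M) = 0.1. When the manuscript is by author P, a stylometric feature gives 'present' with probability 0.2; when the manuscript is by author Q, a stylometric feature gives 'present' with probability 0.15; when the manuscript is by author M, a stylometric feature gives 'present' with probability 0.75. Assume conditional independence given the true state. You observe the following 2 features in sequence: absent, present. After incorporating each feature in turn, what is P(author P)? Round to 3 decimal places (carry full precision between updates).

0.581

After 'absent': normaliser = 0.8·0.5500 + 0.85·0.3500 + 0.25·0.1000; P(author P) ≈ 0.5770, P(author Q) ≈ 0.3902, P(author M) ≈ 0.0328
After 'present': normaliser = 0.2·0.5770 + 0.15·0.3902 + 0.75·0.0328; P(author P) ≈ 0.5813, P(author Q) ≈ 0.2948, P(author M) ≈ 0.1239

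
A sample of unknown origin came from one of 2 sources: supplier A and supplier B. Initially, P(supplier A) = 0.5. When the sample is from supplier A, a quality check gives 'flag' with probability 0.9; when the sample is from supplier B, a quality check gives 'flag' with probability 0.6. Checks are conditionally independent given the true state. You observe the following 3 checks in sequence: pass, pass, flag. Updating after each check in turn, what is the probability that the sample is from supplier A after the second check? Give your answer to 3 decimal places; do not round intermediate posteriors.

0.059

After 'pass': P(supplier A) = 0.1·0.5000 / (0.1·0.5000 + 0.4·0.5000) ≈ 0.2000
After 'pass': P(supplier A) = 0.1·0.2000 / (0.1·0.2000 + 0.4·0.8000) ≈ 0.0588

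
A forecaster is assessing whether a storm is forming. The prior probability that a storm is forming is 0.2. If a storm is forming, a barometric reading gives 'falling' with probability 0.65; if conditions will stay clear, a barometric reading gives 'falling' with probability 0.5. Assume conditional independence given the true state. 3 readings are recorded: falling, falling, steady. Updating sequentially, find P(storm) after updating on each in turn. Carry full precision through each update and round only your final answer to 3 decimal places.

0.228

Apply Bayes' rule sequentially, carrying P(storm) forward.
After 'falling': P(storm) = 0.65·0.2000 / (0.65·0.2000 + 0.5·0.8000) ≈ 0.2453
After 'falling': P(storm) = 0.65·0.2453 / (0.65·0.2453 + 0.5·0.7547) ≈ 0.2970
After 'steady': P(storm) = 0.35·0.2970 / (0.35·0.2970 + 0.5·0.7030) ≈ 0.2282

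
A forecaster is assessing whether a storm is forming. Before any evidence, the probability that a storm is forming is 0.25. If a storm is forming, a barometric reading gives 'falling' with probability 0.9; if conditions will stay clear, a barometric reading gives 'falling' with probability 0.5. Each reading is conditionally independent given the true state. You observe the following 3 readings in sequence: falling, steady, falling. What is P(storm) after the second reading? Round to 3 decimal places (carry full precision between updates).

0.107

After 'falling': P(storm) = 0.9·0.2500 / (0.9·0.2500 + 0.5·0.7500) ≈ 0.3750
After 'steady': P(storm) = 0.1·0.3750 / (0.1·0.3750 + 0.5·0.6250) ≈ 0.1071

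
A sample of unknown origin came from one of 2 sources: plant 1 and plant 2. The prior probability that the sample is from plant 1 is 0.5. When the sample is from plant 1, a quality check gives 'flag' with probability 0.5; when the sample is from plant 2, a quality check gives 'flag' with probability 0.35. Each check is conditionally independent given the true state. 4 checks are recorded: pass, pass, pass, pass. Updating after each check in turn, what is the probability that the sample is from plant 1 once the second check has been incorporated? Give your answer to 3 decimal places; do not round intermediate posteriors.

0.372

After 'pass': P(plant 1) = 0.5·0.5000 / (0.5·0.5000 + 0.65·0.5000) ≈ 0.4348
After 'pass': P(plant 1) = 0.5·0.4348 / (0.5·0.4348 + 0.65·0.5652) ≈ 0.3717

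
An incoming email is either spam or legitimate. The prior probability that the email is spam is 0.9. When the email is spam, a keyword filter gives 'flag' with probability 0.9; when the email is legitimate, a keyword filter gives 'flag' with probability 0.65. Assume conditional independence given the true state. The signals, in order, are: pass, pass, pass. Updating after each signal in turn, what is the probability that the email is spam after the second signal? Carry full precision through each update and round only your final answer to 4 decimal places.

0.4235

After 'pass': P(spam) = 0.1·0.9000 / (0.1·0.9000 + 0.35·0.1000) ≈ 0.7200
After 'pass': P(spam) = 0.1·0.7200 / (0.1·0.7200 + 0.35·0.2800) ≈ 0.4235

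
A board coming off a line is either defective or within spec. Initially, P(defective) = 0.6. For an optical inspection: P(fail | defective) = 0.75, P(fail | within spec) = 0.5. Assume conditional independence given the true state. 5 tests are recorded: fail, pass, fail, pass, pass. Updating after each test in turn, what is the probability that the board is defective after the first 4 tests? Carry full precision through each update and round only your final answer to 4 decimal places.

0.4576

After 'fail': P(defective) = 0.75·0.6000 / (0.75·0.6000 + 0.5·0.4000) ≈ 0.6923
After 'pass': P(defective) = 0.25·0.6923 / (0.25·0.6923 + 0.5·0.3077) ≈ 0.5294
After 'fail': P(defective) = 0.75·0.5294 / (0.75·0.5294 + 0.5·0.4706) ≈ 0.6279
After 'pass': P(defective) = 0.25·0.6279 / (0.25·0.6279 + 0.5·0.3721) ≈ 0.4576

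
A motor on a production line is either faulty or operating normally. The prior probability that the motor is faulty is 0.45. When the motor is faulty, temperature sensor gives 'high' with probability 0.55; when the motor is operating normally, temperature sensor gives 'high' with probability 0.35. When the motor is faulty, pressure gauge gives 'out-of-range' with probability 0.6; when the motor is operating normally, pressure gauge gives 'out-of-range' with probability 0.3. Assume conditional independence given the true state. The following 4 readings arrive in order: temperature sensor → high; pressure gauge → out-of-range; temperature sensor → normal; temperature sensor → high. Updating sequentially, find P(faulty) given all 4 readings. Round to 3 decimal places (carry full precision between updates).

After temperature sensor='high': P(faulty) = 0.55·0.4500 / (0.55·0.4500 + 0.35·0.5500) ≈ 0.5625
After pressure gauge='out-of-range': P(faulty) = 0.6·0.5625 / (0.6·0.5625 + 0.3·0.4375) ≈ 0.7200
After temperature sensor='normal': P(faulty) = 0.45·0.7200 / (0.45·0.7200 + 0.65·0.2800) ≈ 0.6403
After temperature sensor='high': P(faulty) = 0.55·0.6403 / (0.55·0.6403 + 0.35·0.3597) ≈ 0.7367

0.737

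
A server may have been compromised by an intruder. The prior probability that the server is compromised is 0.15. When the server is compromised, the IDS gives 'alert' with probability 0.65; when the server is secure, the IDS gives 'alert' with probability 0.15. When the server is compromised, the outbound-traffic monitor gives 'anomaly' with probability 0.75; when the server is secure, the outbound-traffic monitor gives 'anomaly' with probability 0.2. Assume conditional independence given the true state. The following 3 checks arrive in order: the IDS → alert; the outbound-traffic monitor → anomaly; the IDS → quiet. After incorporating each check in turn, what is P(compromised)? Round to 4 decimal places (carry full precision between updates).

0.5415

After the IDS='alert': P(compromised) = 0.65·0.1500 / (0.65·0.1500 + 0.15·0.8500) ≈ 0.4333
After the outbound-traffic monitor='anomaly': P(compromised) = 0.75·0.4333 / (0.75·0.4333 + 0.2·0.5667) ≈ 0.7414
After the IDS='quiet': P(compromised) = 0.35·0.7414 / (0.35·0.7414 + 0.85·0.2586) ≈ 0.5415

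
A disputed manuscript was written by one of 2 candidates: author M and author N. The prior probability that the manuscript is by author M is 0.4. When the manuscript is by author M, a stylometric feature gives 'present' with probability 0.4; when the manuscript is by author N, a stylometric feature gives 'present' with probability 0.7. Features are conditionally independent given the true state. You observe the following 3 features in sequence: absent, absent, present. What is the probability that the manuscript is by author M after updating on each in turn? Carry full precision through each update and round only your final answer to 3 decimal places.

0.604

After 'absent': P(author M) = 0.6·0.4000 / (0.6·0.4000 + 0.3·0.6000) ≈ 0.5714
After 'absent': P(author M) = 0.6·0.5714 / (0.6·0.5714 + 0.3·0.4286) ≈ 0.7273
After 'present': P(author M) = 0.4·0.7273 / (0.4·0.7273 + 0.7·0.2727) ≈ 0.6038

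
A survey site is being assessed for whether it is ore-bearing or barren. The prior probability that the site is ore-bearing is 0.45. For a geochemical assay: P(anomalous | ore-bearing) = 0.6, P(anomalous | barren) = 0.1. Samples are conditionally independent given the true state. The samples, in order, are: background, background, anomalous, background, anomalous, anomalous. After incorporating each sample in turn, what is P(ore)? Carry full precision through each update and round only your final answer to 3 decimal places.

Apply Bayes' rule sequentially, carrying P(ore) forward.
After 'background': P(ore) = 0.4·0.4500 / (0.4·0.4500 + 0.9·0.5500) ≈ 0.2667
After 'background': P(ore) = 0.4·0.2667 / (0.4·0.2667 + 0.9·0.7333) ≈ 0.1391
After 'anomalous': P(ore) = 0.6·0.1391 / (0.6·0.1391 + 0.1·0.8609) ≈ 0.4923
After 'background': P(ore) = 0.4·0.4923 / (0.4·0.4923 + 0.9·0.5077) ≈ 0.3012
After 'anomalous': P(ore) = 0.6·0.3012 / (0.6·0.3012 + 0.1·0.6988) ≈ 0.7211
After 'anomalous': P(ore) = 0.6·0.7211 / (0.6·0.7211 + 0.1·0.2789) ≈ 0.9394

0.939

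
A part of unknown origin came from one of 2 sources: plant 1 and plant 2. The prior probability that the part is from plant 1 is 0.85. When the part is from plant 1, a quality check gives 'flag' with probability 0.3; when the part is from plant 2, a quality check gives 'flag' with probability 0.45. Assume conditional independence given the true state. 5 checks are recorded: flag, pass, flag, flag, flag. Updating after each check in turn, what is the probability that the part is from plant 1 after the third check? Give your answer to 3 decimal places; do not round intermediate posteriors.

Each posterior becomes the prior for the next update.
After 'flag': P(plant 1) = 0.3·0.8500 / (0.3·0.8500 + 0.45·0.1500) ≈ 0.7907
After 'pass': P(plant 1) = 0.7·0.7907 / (0.7·0.7907 + 0.55·0.2093) ≈ 0.8278
After 'flag': P(plant 1) = 0.3·0.8278 / (0.3·0.8278 + 0.45·0.1722) ≈ 0.7622

0.762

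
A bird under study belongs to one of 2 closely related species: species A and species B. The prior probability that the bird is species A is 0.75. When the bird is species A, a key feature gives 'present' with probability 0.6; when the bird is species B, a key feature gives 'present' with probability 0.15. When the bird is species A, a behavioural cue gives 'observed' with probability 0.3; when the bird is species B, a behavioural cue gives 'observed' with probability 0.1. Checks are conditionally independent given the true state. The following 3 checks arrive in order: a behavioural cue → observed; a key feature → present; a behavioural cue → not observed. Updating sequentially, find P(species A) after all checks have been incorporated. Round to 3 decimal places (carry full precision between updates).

Each posterior becomes the prior for the next update.
After a behavioural cue='observed': P(species A) = 0.3·0.7500 / (0.3·0.7500 + 0.1·0.2500) ≈ 0.9000
After a key feature='present': P(species A) = 0.6·0.9000 / (0.6·0.9000 + 0.15·0.1000) ≈ 0.9730
After a behavioural cue='not observed': P(species A) = 0.7·0.9730 / (0.7·0.9730 + 0.9·0.0270) ≈ 0.9655

0.966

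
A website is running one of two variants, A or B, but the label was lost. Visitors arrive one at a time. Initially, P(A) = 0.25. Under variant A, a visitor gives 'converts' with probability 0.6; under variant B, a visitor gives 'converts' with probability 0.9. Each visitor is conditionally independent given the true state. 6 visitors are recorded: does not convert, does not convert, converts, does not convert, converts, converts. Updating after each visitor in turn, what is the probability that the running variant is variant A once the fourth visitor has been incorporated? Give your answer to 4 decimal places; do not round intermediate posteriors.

Apply Bayes' rule sequentially, carrying P(A) forward.
After 'does not convert': P(A) = 0.4·0.2500 / (0.4·0.2500 + 0.1·0.7500) ≈ 0.5714
After 'does not convert': P(A) = 0.4·0.5714 / (0.4·0.5714 + 0.1·0.4286) ≈ 0.8421
After 'converts': P(A) = 0.6·0.8421 / (0.6·0.8421 + 0.9·0.1579) ≈ 0.7805
After 'does not convert': P(A) = 0.4·0.7805 / (0.4·0.7805 + 0.1·0.2195) ≈ 0.9343

0.9343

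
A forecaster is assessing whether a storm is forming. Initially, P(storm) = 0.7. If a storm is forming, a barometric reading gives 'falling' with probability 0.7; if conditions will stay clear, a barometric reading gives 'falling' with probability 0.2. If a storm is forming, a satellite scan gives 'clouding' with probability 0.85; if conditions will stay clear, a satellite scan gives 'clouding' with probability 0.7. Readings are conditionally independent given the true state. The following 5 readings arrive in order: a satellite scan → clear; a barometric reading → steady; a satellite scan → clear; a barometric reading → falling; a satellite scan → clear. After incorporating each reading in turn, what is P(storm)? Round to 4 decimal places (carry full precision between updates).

After a satellite scan='clear': P(storm) = 0.15·0.7000 / (0.15·0.7000 + 0.3·0.3000) ≈ 0.5385
After a barometric reading='steady': P(storm) = 0.3·0.5385 / (0.3·0.5385 + 0.8·0.4615) ≈ 0.3043
After a satellite scan='clear': P(storm) = 0.15·0.3043 / (0.15·0.3043 + 0.3·0.6957) ≈ 0.1795
After a barometric reading='falling': P(storm) = 0.7·0.1795 / (0.7·0.1795 + 0.2·0.8205) ≈ 0.4336
After a satellite scan='clear': P(storm) = 0.15·0.4336 / (0.15·0.4336 + 0.3·0.5664) ≈ 0.2768

0.2768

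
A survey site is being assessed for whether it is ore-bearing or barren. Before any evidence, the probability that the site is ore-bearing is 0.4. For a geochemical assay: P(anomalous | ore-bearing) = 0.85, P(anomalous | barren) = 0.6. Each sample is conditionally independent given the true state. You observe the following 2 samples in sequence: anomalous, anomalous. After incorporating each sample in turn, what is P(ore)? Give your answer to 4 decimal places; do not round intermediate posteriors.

After 'anomalous': P(ore) = 0.85·0.4000 / (0.85·0.4000 + 0.6·0.6000) ≈ 0.4857
After 'anomalous': P(ore) = 0.85·0.4857 / (0.85·0.4857 + 0.6·0.5143) ≈ 0.5723

0.5723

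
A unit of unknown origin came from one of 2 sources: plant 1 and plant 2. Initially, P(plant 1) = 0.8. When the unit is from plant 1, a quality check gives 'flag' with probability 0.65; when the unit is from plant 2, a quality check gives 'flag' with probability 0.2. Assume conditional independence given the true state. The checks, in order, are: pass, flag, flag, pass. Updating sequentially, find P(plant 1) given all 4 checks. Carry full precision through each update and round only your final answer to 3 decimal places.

Each posterior becomes the prior for the next update.
After 'pass': P(plant 1) = 0.35·0.8000 / (0.35·0.8000 + 0.8·0.2000) ≈ 0.6364
After 'flag': P(plant 1) = 0.65·0.6364 / (0.65·0.6364 + 0.2·0.3636) ≈ 0.8505
After 'flag': P(plant 1) = 0.65·0.8505 / (0.65·0.8505 + 0.2·0.1495) ≈ 0.9487
After 'pass': P(plant 1) = 0.35·0.9487 / (0.35·0.9487 + 0.8·0.0513) ≈ 0.8900

0.890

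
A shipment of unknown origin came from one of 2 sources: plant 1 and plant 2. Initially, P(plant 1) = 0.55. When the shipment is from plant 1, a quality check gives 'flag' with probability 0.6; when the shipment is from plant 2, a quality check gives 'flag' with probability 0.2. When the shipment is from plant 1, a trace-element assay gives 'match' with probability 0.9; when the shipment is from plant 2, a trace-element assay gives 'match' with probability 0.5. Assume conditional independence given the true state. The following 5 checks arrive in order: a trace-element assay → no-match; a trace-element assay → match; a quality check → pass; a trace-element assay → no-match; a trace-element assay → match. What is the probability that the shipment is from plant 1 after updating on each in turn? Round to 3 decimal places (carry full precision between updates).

After a trace-element assay='no-match': P(plant 1) = 0.1·0.5500 / (0.1·0.5500 + 0.5·0.4500) ≈ 0.1964
After a trace-element assay='match': P(plant 1) = 0.9·0.1964 / (0.9·0.1964 + 0.5·0.8036) ≈ 0.3056
After a quality check='pass': P(plant 1) = 0.4·0.3056 / (0.4·0.3056 + 0.8·0.6944) ≈ 0.1803
After a trace-element assay='no-match': P(plant 1) = 0.1·0.1803 / (0.1·0.1803 + 0.5·0.8197) ≈ 0.0421
After a trace-element assay='match': P(plant 1) = 0.9·0.0421 / (0.9·0.0421 + 0.5·0.9579) ≈ 0.0734

0.073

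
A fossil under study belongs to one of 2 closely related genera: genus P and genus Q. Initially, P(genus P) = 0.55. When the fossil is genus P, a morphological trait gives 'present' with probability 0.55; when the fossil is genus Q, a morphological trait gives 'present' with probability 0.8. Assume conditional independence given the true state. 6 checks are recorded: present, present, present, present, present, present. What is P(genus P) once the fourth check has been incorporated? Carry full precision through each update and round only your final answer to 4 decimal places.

Apply Bayes' rule sequentially, carrying P(genus P) forward.
After 'present': P(genus P) = 0.55·0.5500 / (0.55·0.5500 + 0.8·0.4500) ≈ 0.4566
After 'present': P(genus P) = 0.55·0.4566 / (0.55·0.4566 + 0.8·0.5434) ≈ 0.3662
After 'present': P(genus P) = 0.55·0.3662 / (0.55·0.3662 + 0.8·0.6338) ≈ 0.2843
After 'present': P(genus P) = 0.55·0.2843 / (0.55·0.2843 + 0.8·0.7157) ≈ 0.2145

0.2145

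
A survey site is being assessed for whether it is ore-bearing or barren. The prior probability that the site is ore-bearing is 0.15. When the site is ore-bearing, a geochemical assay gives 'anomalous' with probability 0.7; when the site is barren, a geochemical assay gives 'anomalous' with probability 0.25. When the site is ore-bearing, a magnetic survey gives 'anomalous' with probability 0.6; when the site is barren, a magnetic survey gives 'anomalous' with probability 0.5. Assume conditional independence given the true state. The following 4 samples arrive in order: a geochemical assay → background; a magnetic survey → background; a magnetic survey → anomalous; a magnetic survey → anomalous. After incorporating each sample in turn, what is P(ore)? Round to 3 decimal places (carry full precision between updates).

0.075

After a geochemical assay='background': P(ore) = 0.3·0.1500 / (0.3·0.1500 + 0.75·0.8500) ≈ 0.0659
After a magnetic survey='background': P(ore) = 0.4·0.0659 / (0.4·0.0659 + 0.5·0.9341) ≈ 0.0535
After a magnetic survey='anomalous': P(ore) = 0.6·0.0535 / (0.6·0.0535 + 0.5·0.9465) ≈ 0.0635
After a magnetic survey='anomalous': P(ore) = 0.6·0.0635 / (0.6·0.0635 + 0.5·0.9365) ≈ 0.0752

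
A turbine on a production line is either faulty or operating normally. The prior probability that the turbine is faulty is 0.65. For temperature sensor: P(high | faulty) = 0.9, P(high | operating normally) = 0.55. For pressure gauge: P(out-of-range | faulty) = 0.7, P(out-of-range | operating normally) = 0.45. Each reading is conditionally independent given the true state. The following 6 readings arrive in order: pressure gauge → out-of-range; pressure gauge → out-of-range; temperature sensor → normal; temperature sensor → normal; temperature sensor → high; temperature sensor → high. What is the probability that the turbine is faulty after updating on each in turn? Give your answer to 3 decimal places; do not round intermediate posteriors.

After pressure gauge='out-of-range': P(faulty) = 0.7·0.6500 / (0.7·0.6500 + 0.45·0.3500) ≈ 0.7429
After pressure gauge='out-of-range': P(faulty) = 0.7·0.7429 / (0.7·0.7429 + 0.45·0.2571) ≈ 0.8180
After temperature sensor='normal': P(faulty) = 0.1·0.8180 / (0.1·0.8180 + 0.45·0.1820) ≈ 0.4997
After temperature sensor='normal': P(faulty) = 0.1·0.4997 / (0.1·0.4997 + 0.45·0.5003) ≈ 0.1816
After temperature sensor='high': P(faulty) = 0.9·0.1816 / (0.9·0.1816 + 0.55·0.8184) ≈ 0.2664
After temperature sensor='high': P(faulty) = 0.9·0.2664 / (0.9·0.2664 + 0.55·0.7336) ≈ 0.3727

0.373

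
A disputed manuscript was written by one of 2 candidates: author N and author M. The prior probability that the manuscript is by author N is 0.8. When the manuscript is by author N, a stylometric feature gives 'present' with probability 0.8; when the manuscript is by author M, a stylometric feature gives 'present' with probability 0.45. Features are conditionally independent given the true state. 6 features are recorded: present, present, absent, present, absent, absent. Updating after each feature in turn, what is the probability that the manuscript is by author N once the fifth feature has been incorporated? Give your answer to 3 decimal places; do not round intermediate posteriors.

0.748

Each posterior becomes the prior for the next update.
After 'present': P(author N) = 0.8·0.8000 / (0.8·0.8000 + 0.45·0.2000) ≈ 0.8767
After 'present': P(author N) = 0.8·0.8767 / (0.8·0.8767 + 0.45·0.1233) ≈ 0.9267
After 'absent': P(author N) = 0.2·0.9267 / (0.2·0.9267 + 0.55·0.0733) ≈ 0.8213
After 'present': P(author N) = 0.8·0.8213 / (0.8·0.8213 + 0.45·0.1787) ≈ 0.8910
After 'absent': P(author N) = 0.2·0.8910 / (0.2·0.8910 + 0.55·0.1090) ≈ 0.7482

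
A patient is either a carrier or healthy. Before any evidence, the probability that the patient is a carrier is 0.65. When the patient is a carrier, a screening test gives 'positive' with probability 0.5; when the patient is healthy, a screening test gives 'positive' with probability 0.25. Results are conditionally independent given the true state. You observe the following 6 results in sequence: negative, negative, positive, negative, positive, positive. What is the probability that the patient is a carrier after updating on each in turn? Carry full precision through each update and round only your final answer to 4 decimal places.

0.8149

After 'negative': P(carrier) = 0.5·0.6500 / (0.5·0.6500 + 0.75·0.3500) ≈ 0.5532
After 'negative': P(carrier) = 0.5·0.5532 / (0.5·0.5532 + 0.75·0.4468) ≈ 0.4522
After 'positive': P(carrier) = 0.5·0.4522 / (0.5·0.4522 + 0.25·0.5478) ≈ 0.6228
After 'negative': P(carrier) = 0.5·0.6228 / (0.5·0.6228 + 0.75·0.3772) ≈ 0.5239
After 'positive': P(carrier) = 0.5·0.5239 / (0.5·0.5239 + 0.25·0.4761) ≈ 0.6876
After 'positive': P(carrier) = 0.5·0.6876 / (0.5·0.6876 + 0.25·0.3124) ≈ 0.8149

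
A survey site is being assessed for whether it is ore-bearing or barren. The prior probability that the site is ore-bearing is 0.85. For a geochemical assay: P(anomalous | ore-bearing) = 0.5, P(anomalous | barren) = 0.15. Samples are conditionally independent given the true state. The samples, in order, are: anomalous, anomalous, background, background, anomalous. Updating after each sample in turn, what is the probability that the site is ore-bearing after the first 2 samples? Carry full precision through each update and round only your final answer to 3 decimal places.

After 'anomalous': P(ore) = 0.5·0.8500 / (0.5·0.8500 + 0.15·0.1500) ≈ 0.9497
After 'anomalous': P(ore) = 0.5·0.9497 / (0.5·0.9497 + 0.15·0.0503) ≈ 0.9844

0.984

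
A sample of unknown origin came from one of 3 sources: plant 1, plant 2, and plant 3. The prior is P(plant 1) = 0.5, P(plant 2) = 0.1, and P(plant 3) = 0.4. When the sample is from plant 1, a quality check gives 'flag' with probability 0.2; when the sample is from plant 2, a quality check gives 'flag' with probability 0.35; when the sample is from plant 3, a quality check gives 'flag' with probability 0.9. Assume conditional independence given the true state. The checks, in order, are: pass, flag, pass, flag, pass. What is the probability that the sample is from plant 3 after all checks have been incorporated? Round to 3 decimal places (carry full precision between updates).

After 'pass': normaliser = 0.8·0.5000 + 0.65·0.1000 + 0.1·0.4000; P(plant 1) ≈ 0.7921, P(plant 2) ≈ 0.1287, P(plant 3) ≈ 0.0792
After 'flag': normaliser = 0.2·0.7921 + 0.35·0.1287 + 0.9·0.0792; P(plant 1) ≈ 0.5766, P(plant 2) ≈ 0.1640, P(plant 3) ≈ 0.2595
After 'pass': normaliser = 0.8·0.5766 + 0.65·0.1640 + 0.1·0.2595; P(plant 1) ≈ 0.7768, P(plant 2) ≈ 0.1795, P(plant 3) ≈ 0.0437
After 'flag': normaliser = 0.2·0.7768 + 0.35·0.1795 + 0.9·0.0437; P(plant 1) ≈ 0.6033, P(plant 2) ≈ 0.2440, P(plant 3) ≈ 0.1527
After 'pass': normaliser = 0.8·0.6033 + 0.65·0.2440 + 0.1·0.1527; P(plant 1) ≈ 0.7352, P(plant 2) ≈ 0.2415, P(plant 3) ≈ 0.0233

0.023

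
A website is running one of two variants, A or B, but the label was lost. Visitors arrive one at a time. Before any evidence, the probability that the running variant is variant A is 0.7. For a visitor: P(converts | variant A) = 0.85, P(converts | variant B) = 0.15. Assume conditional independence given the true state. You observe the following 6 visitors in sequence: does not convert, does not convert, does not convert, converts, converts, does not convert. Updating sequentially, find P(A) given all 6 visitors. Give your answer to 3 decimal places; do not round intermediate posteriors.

After 'does not convert': P(A) = 0.15·0.7000 / (0.15·0.7000 + 0.85·0.3000) ≈ 0.2917
After 'does not convert': P(A) = 0.15·0.2917 / (0.15·0.2917 + 0.85·0.7083) ≈ 0.0677
After 'does not convert': P(A) = 0.15·0.0677 / (0.15·0.0677 + 0.85·0.9323) ≈ 0.0127
After 'converts': P(A) = 0.85·0.0127 / (0.85·0.0127 + 0.15·0.9873) ≈ 0.0677
After 'converts': P(A) = 0.85·0.0677 / (0.85·0.0677 + 0.15·0.9323) ≈ 0.2917
After 'does not convert': P(A) = 0.15·0.2917 / (0.15·0.2917 + 0.85·0.7083) ≈ 0.0677

0.068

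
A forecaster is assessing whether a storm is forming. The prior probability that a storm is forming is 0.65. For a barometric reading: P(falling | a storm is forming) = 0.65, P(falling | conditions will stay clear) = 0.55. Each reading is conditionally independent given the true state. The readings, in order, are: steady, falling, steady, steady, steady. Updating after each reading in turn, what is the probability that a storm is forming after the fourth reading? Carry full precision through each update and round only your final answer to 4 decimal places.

0.5080

After 'steady': P(storm) = 0.35·0.6500 / (0.35·0.6500 + 0.45·0.3500) ≈ 0.5909
After 'falling': P(storm) = 0.65·0.5909 / (0.65·0.5909 + 0.55·0.4091) ≈ 0.6306
After 'steady': P(storm) = 0.35·0.6306 / (0.35·0.6306 + 0.45·0.3694) ≈ 0.5704
After 'steady': P(storm) = 0.35·0.5704 / (0.35·0.5704 + 0.45·0.4296) ≈ 0.5080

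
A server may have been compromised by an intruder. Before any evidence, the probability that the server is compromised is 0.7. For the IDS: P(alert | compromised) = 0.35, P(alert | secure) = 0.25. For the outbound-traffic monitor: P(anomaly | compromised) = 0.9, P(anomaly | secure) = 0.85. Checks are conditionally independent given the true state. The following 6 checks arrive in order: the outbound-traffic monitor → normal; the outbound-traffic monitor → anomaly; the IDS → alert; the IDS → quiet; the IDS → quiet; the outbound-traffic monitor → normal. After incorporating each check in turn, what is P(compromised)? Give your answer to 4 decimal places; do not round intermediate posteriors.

0.5359

Apply Bayes' rule sequentially, carrying P(compromised) forward.
After the outbound-traffic monitor='normal': P(compromised) = 0.1·0.7000 / (0.1·0.7000 + 0.15·0.3000) ≈ 0.6087
After the outbound-traffic monitor='anomaly': P(compromised) = 0.9·0.6087 / (0.9·0.6087 + 0.85·0.3913) ≈ 0.6222
After the IDS='alert': P(compromised) = 0.35·0.6222 / (0.35·0.6222 + 0.25·0.3778) ≈ 0.6975
After the IDS='quiet': P(compromised) = 0.65·0.6975 / (0.65·0.6975 + 0.75·0.3025) ≈ 0.6665
After the IDS='quiet': P(compromised) = 0.65·0.6665 / (0.65·0.6665 + 0.75·0.3335) ≈ 0.6340
After the outbound-traffic monitor='normal': P(compromised) = 0.1·0.6340 / (0.1·0.6340 + 0.15·0.3660) ≈ 0.5359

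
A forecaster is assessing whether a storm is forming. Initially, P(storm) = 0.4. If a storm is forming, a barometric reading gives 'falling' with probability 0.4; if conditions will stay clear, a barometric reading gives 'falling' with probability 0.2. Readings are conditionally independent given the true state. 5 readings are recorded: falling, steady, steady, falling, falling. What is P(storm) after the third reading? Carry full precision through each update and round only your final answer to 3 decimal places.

0.429

After 'falling': P(storm) = 0.4·0.4000 / (0.4·0.4000 + 0.2·0.6000) ≈ 0.5714
After 'steady': P(storm) = 0.6·0.5714 / (0.6·0.5714 + 0.8·0.4286) ≈ 0.5000
After 'steady': P(storm) = 0.6·0.5000 / (0.6·0.5000 + 0.8·0.5000) ≈ 0.4286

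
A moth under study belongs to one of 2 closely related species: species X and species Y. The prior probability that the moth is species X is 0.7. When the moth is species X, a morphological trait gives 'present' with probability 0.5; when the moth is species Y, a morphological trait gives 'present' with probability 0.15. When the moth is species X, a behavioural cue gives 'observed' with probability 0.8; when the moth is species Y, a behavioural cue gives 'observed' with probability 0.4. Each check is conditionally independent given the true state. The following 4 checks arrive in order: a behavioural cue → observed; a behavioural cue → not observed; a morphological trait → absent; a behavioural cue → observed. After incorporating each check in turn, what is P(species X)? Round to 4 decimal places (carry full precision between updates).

Each posterior becomes the prior for the next update.
After a behavioural cue='observed': P(species X) = 0.8·0.7000 / (0.8·0.7000 + 0.4·0.3000) ≈ 0.8235
After a behavioural cue='not observed': P(species X) = 0.2·0.8235 / (0.2·0.8235 + 0.6·0.1765) ≈ 0.6087
After a morphological trait='absent': P(species X) = 0.5·0.6087 / (0.5·0.6087 + 0.85·0.3913) ≈ 0.4778
After a behavioural cue='observed': P(species X) = 0.8·0.4778 / (0.8·0.4778 + 0.4·0.5222) ≈ 0.6467

0.6467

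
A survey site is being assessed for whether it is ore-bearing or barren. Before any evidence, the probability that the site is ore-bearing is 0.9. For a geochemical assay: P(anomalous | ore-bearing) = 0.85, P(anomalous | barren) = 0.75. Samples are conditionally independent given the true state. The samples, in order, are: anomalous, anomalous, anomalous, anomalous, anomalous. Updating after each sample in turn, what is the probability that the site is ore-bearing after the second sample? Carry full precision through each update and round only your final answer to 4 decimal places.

Each posterior becomes the prior for the next update.
After 'anomalous': P(ore) = 0.85·0.9000 / (0.85·0.9000 + 0.75·0.1000) ≈ 0.9107
After 'anomalous': P(ore) = 0.85·0.9107 / (0.85·0.9107 + 0.75·0.0893) ≈ 0.9204

0.9204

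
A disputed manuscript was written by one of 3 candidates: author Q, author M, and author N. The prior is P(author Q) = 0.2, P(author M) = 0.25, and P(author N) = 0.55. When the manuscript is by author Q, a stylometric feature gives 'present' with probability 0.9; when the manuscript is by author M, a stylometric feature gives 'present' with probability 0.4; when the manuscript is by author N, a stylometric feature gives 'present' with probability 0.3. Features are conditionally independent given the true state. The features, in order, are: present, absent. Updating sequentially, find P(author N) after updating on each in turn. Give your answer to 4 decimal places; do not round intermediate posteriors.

0.5969

After 'present': normaliser = 0.9·0.2000 + 0.4·0.2500 + 0.3·0.5500; P(author Q) ≈ 0.4045, P(author M) ≈ 0.2247, P(author N) ≈ 0.3708
After 'absent': normaliser = 0.1·0.4045 + 0.6·0.2247 + 0.7·0.3708; P(author Q) ≈ 0.0930, P(author M) ≈ 0.3101, P(author N) ≈ 0.5969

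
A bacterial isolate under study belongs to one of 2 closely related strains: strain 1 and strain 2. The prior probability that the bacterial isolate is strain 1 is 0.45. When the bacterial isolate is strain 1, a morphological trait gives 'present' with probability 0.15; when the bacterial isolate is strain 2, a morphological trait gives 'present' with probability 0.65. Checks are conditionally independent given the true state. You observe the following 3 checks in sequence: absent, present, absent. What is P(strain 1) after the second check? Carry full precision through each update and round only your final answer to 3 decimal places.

0.314

Apply Bayes' rule sequentially, carrying P(strain 1) forward.
After 'absent': P(strain 1) = 0.85·0.4500 / (0.85·0.4500 + 0.35·0.5500) ≈ 0.6652
After 'present': P(strain 1) = 0.15·0.6652 / (0.15·0.6652 + 0.65·0.3348) ≈ 0.3144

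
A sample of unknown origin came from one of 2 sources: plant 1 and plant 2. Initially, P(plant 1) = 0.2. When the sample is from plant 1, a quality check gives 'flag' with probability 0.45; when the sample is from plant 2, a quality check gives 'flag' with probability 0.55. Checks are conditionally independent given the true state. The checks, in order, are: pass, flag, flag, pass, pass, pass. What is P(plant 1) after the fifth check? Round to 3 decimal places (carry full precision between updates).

After 'pass': P(plant 1) = 0.55·0.2000 / (0.55·0.2000 + 0.45·0.8000) ≈ 0.2340
After 'flag': P(plant 1) = 0.45·0.2340 / (0.45·0.2340 + 0.55·0.7660) ≈ 0.2000
After 'flag': P(plant 1) = 0.45·0.2000 / (0.45·0.2000 + 0.55·0.8000) ≈ 0.1698
After 'pass': P(plant 1) = 0.55·0.1698 / (0.55·0.1698 + 0.45·0.8302) ≈ 0.2000
After 'pass': P(plant 1) = 0.55·0.2000 / (0.55·0.2000 + 0.45·0.8000) ≈ 0.2340

0.234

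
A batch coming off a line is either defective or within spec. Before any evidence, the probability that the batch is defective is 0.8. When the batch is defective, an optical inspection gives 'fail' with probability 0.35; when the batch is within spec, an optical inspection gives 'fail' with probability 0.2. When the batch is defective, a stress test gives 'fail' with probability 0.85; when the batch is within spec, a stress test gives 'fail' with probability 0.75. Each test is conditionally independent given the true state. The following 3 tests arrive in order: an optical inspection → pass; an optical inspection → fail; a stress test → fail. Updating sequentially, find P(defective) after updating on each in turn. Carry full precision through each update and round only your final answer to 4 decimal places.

0.8657

After an optical inspection='pass': P(defective) = 0.65·0.8000 / (0.65·0.8000 + 0.8·0.2000) ≈ 0.7647
After an optical inspection='fail': P(defective) = 0.35·0.7647 / (0.35·0.7647 + 0.2·0.2353) ≈ 0.8505
After a stress test='fail': P(defective) = 0.85·0.8505 / (0.85·0.8505 + 0.75·0.1495) ≈ 0.8657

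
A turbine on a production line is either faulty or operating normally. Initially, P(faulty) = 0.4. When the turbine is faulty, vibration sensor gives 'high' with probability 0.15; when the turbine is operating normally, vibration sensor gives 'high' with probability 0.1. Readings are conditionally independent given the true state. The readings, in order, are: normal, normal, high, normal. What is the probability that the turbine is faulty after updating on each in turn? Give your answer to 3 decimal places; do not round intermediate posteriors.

Each posterior becomes the prior for the next update.
After 'normal': P(faulty) = 0.85·0.4000 / (0.85·0.4000 + 0.9·0.6000) ≈ 0.3864
After 'normal': P(faulty) = 0.85·0.3864 / (0.85·0.3864 + 0.9·0.6136) ≈ 0.3729
After 'high': P(faulty) = 0.15·0.3729 / (0.15·0.3729 + 0.1·0.6271) ≈ 0.4715
After 'normal': P(faulty) = 0.85·0.4715 / (0.85·0.4715 + 0.9·0.5285) ≈ 0.4572

0.457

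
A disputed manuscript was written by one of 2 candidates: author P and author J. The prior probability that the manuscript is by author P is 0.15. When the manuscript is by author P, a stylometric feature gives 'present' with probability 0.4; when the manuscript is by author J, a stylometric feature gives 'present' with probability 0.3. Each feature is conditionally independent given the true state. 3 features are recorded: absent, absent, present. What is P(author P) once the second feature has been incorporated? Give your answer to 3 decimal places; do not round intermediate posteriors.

0.115

After 'absent': P(author P) = 0.6·0.1500 / (0.6·0.1500 + 0.7·0.8500) ≈ 0.1314
After 'absent': P(author P) = 0.6·0.1314 / (0.6·0.1314 + 0.7·0.8686) ≈ 0.1148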